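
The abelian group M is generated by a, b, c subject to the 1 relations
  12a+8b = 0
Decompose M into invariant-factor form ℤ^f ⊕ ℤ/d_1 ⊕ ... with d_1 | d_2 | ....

Answer: M ≅ ℤ^2 ⊕ ℤ/4

Derivation:
rank_ℚ(R)=1; free=3−1=2
SNF(R) diag = [4] → torsion [4]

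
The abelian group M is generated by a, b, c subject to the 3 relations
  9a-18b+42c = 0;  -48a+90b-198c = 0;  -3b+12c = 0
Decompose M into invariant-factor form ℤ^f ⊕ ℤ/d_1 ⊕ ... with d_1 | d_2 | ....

rank_ℚ(R)=3; free=3−3=0
SNF(R) diag = [3, 3, 6] → torsion [3, 3, 6]

Answer: M ≅ ℤ/3 ⊕ ℤ/3 ⊕ ℤ/6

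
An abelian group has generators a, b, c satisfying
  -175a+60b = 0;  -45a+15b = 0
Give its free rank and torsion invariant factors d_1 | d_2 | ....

Answer: M ≅ ℤ^1 ⊕ ℤ/5 ⊕ ℤ/15

Derivation:
rank_ℚ(R)=2; free=3−2=1
SNF(R) diag = [5, 15] → torsion [5, 15]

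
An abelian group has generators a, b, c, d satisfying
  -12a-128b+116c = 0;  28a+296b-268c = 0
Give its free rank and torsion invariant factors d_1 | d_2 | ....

Answer: M ≅ ℤ^2 ⊕ ℤ/4 ⊕ ℤ/8

Derivation:
rank_ℚ(R)=2; free=4−2=2
SNF(R) diag = [4, 8] → torsion [4, 8]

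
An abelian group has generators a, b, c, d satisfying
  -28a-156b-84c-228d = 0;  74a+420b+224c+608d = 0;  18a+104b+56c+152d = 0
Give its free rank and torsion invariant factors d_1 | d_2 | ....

rank_ℚ(R)=3; free=4−3=1
SNF(R) diag = [2, 4, 4] → torsion [2, 4, 4]

Answer: M ≅ ℤ^1 ⊕ ℤ/2 ⊕ ℤ/4 ⊕ ℤ/4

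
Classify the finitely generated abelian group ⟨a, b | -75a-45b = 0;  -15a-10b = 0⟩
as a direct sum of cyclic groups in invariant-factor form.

Answer: M ≅ ℤ/5 ⊕ ℤ/15

Derivation:
rank_ℚ(R)=2; free=2−2=0
SNF(R) diag = [5, 15] → torsion [5, 15]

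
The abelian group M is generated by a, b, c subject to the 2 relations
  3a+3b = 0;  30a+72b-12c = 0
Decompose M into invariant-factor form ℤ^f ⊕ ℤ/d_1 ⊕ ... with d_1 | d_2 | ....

Answer: M ≅ ℤ^1 ⊕ ℤ/3 ⊕ ℤ/6

Derivation:
rank_ℚ(R)=2; free=3−2=1
SNF(R) diag = [3, 6] → torsion [3, 6]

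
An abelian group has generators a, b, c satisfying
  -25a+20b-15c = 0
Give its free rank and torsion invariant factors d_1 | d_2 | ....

Answer: M ≅ ℤ^2 ⊕ ℤ/5

Derivation:
rank_ℚ(R)=1; free=3−1=2
SNF(R) diag = [5] → torsion [5]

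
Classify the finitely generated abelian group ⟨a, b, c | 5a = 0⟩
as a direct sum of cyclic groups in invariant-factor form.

rank_ℚ(R)=1; free=3−1=2
SNF(R) diag = [5] → torsion [5]

Answer: M ≅ ℤ^2 ⊕ ℤ/5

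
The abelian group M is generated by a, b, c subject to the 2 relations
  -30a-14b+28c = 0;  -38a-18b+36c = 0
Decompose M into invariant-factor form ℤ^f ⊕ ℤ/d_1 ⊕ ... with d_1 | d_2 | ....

rank_ℚ(R)=2; free=3−2=1
SNF(R) diag = [2, 4] → torsion [2, 4]

Answer: M ≅ ℤ^1 ⊕ ℤ/2 ⊕ ℤ/4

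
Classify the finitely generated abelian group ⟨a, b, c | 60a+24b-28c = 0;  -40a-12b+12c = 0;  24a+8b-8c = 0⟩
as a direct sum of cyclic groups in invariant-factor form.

Answer: M ≅ ℤ/4 ⊕ ℤ/4 ⊕ ℤ/8

Derivation:
rank_ℚ(R)=3; free=3−3=0
SNF(R) diag = [4, 4, 8] → torsion [4, 4, 8]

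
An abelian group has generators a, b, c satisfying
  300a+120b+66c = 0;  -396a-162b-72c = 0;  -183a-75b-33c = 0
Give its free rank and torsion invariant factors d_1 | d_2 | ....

rank_ℚ(R)=3; free=3−3=0
SNF(R) diag = [3, 6, 18] → torsion [3, 6, 18]

Answer: M ≅ ℤ/3 ⊕ ℤ/6 ⊕ ℤ/18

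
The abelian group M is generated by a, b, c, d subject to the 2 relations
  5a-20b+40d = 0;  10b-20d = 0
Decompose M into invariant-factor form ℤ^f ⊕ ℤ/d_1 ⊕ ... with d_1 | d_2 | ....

Answer: M ≅ ℤ^2 ⊕ ℤ/5 ⊕ ℤ/10

Derivation:
rank_ℚ(R)=2; free=4−2=2
SNF(R) diag = [5, 10] → torsion [5, 10]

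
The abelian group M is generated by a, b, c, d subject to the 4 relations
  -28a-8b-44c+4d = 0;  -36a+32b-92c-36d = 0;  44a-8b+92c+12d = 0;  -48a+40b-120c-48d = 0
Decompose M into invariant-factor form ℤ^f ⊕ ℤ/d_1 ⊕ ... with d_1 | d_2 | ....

rank_ℚ(R)=4; free=4−4=0
SNF(R) diag = [4, 8, 16, 32] → torsion [4, 8, 16, 32]

Answer: M ≅ ℤ/4 ⊕ ℤ/8 ⊕ ℤ/16 ⊕ ℤ/32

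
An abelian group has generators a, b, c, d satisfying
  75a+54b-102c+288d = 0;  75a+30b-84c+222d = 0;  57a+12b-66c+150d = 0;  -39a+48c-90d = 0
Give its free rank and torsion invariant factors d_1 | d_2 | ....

rank_ℚ(R)=4; free=4−4=0
SNF(R) diag = [3, 6, 18, 18] → torsion [3, 6, 18, 18]

Answer: M ≅ ℤ/3 ⊕ ℤ/6 ⊕ ℤ/18 ⊕ ℤ/18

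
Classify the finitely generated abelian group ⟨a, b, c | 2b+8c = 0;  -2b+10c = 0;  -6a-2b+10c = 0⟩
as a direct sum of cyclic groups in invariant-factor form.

rank_ℚ(R)=3; free=3−3=0
SNF(R) diag = [2, 6, 18] → torsion [2, 6, 18]

Answer: M ≅ ℤ/2 ⊕ ℤ/6 ⊕ ℤ/18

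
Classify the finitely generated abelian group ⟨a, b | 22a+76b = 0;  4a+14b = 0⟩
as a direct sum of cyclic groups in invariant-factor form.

Answer: M ≅ ℤ/2 ⊕ ℤ/2

Derivation:
rank_ℚ(R)=2; free=2−2=0
SNF(R) diag = [2, 2] → torsion [2, 2]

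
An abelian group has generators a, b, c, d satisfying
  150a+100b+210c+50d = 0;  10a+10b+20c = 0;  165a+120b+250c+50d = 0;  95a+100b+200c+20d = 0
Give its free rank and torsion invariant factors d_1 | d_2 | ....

Answer: M ≅ ℤ/5 ⊕ ℤ/10 ⊕ ℤ/10 ⊕ ℤ/20

Derivation:
rank_ℚ(R)=4; free=4−4=0
SNF(R) diag = [5, 10, 10, 20] → torsion [5, 10, 10, 20]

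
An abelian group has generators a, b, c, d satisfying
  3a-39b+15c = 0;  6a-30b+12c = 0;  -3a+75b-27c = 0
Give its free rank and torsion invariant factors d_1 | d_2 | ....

rank_ℚ(R)=3; free=4−3=1
SNF(R) diag = [3, 6, 12] → torsion [3, 6, 12]

Answer: M ≅ ℤ^1 ⊕ ℤ/3 ⊕ ℤ/6 ⊕ ℤ/12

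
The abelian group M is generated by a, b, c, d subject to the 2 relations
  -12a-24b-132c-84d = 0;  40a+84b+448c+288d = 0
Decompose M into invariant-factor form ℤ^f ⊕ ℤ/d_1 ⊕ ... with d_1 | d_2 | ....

Answer: M ≅ ℤ^2 ⊕ ℤ/4 ⊕ ℤ/12

Derivation:
rank_ℚ(R)=2; free=4−2=2
SNF(R) diag = [4, 12] → torsion [4, 12]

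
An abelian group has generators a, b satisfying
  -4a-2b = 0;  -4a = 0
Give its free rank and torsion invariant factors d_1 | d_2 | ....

rank_ℚ(R)=2; free=2−2=0
SNF(R) diag = [2, 4] → torsion [2, 4]

Answer: M ≅ ℤ/2 ⊕ ℤ/4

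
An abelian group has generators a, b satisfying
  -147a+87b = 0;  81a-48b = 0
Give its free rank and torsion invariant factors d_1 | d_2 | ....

Answer: M ≅ ℤ/3 ⊕ ℤ/3

Derivation:
rank_ℚ(R)=2; free=2−2=0
SNF(R) diag = [3, 3] → torsion [3, 3]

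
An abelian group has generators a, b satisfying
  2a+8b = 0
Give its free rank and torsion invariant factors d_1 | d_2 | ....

Answer: M ≅ ℤ^1 ⊕ ℤ/2

Derivation:
rank_ℚ(R)=1; free=2−1=1
SNF(R) diag = [2] → torsion [2]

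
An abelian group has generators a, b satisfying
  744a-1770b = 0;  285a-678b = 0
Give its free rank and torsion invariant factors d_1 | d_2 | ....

Answer: M ≅ ℤ/3 ⊕ ℤ/6

Derivation:
rank_ℚ(R)=2; free=2−2=0
SNF(R) diag = [3, 6] → torsion [3, 6]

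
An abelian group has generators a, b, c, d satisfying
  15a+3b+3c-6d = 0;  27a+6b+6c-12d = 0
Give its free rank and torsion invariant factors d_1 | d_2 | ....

rank_ℚ(R)=2; free=4−2=2
SNF(R) diag = [3, 3] → torsion [3, 3]

Answer: M ≅ ℤ^2 ⊕ ℤ/3 ⊕ ℤ/3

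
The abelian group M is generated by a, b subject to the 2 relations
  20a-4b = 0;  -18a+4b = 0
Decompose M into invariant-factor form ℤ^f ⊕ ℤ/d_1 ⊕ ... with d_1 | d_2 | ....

Answer: M ≅ ℤ/2 ⊕ ℤ/4

Derivation:
rank_ℚ(R)=2; free=2−2=0
SNF(R) diag = [2, 4] → torsion [2, 4]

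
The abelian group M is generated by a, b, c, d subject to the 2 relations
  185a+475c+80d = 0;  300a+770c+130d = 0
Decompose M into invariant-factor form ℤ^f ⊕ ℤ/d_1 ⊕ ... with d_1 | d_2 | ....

Answer: M ≅ ℤ^2 ⊕ ℤ/5 ⊕ ℤ/10

Derivation:
rank_ℚ(R)=2; free=4−2=2
SNF(R) diag = [5, 10] → torsion [5, 10]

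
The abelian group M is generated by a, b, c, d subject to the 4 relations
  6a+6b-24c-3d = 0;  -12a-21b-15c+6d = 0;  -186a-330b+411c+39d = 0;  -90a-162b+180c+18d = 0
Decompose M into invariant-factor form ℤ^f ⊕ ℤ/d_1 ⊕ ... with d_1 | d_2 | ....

rank_ℚ(R)=4; free=4−4=0
SNF(R) diag = [3, 9, 27, 54] → torsion [3, 9, 27, 54]

Answer: M ≅ ℤ/3 ⊕ ℤ/9 ⊕ ℤ/27 ⊕ ℤ/54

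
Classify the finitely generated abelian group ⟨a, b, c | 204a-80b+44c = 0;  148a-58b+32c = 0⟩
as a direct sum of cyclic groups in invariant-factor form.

Answer: M ≅ ℤ^1 ⊕ ℤ/2 ⊕ ℤ/4

Derivation:
rank_ℚ(R)=2; free=3−2=1
SNF(R) diag = [2, 4] → torsion [2, 4]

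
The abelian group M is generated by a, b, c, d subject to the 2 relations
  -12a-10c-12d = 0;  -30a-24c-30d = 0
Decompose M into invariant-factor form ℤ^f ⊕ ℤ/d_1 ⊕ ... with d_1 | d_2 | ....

rank_ℚ(R)=2; free=4−2=2
SNF(R) diag = [2, 6] → torsion [2, 6]

Answer: M ≅ ℤ^2 ⊕ ℤ/2 ⊕ ℤ/6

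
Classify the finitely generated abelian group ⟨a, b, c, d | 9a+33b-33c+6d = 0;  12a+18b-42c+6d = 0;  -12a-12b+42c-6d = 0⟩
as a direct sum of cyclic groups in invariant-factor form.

Answer: M ≅ ℤ^1 ⊕ ℤ/3 ⊕ ℤ/6 ⊕ ℤ/6

Derivation:
rank_ℚ(R)=3; free=4−3=1
SNF(R) diag = [3, 6, 6] → torsion [3, 6, 6]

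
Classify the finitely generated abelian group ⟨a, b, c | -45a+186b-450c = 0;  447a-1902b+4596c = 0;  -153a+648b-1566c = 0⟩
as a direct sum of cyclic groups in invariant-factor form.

Answer: M ≅ ℤ/3 ⊕ ℤ/6 ⊕ ℤ/18

Derivation:
rank_ℚ(R)=3; free=3−3=0
SNF(R) diag = [3, 6, 18] → torsion [3, 6, 18]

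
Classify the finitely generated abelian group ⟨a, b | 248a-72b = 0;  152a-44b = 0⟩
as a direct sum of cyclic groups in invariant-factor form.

rank_ℚ(R)=2; free=2−2=0
SNF(R) diag = [4, 8] → torsion [4, 8]

Answer: M ≅ ℤ/4 ⊕ ℤ/8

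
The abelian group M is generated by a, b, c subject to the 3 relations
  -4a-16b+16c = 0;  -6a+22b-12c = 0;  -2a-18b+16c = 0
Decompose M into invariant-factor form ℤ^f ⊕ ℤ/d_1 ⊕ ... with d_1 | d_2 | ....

Answer: M ≅ ℤ/2 ⊕ ℤ/4 ⊕ ℤ/4

Derivation:
rank_ℚ(R)=3; free=3−3=0
SNF(R) diag = [2, 4, 4] → torsion [2, 4, 4]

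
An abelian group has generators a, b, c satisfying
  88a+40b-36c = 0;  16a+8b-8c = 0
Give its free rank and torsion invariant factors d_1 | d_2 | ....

Answer: M ≅ ℤ^1 ⊕ ℤ/4 ⊕ ℤ/8

Derivation:
rank_ℚ(R)=2; free=3−2=1
SNF(R) diag = [4, 8] → torsion [4, 8]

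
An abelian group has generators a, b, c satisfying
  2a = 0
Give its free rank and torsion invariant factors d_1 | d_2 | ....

rank_ℚ(R)=1; free=3−1=2
SNF(R) diag = [2] → torsion [2]

Answer: M ≅ ℤ^2 ⊕ ℤ/2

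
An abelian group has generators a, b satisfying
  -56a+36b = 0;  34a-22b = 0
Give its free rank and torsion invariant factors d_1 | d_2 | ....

Answer: M ≅ ℤ/2 ⊕ ℤ/4

Derivation:
rank_ℚ(R)=2; free=2−2=0
SNF(R) diag = [2, 4] → torsion [2, 4]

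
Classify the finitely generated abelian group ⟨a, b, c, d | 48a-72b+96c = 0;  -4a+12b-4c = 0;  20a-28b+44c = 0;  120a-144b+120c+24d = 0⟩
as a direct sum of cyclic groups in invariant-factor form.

Answer: M ≅ ℤ/4 ⊕ ℤ/8 ⊕ ℤ/24 ⊕ ℤ/24

Derivation:
rank_ℚ(R)=4; free=4−4=0
SNF(R) diag = [4, 8, 24, 24] → torsion [4, 8, 24, 24]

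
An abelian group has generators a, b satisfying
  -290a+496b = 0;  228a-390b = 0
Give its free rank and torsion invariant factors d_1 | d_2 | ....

Answer: M ≅ ℤ/2 ⊕ ℤ/6

Derivation:
rank_ℚ(R)=2; free=2−2=0
SNF(R) diag = [2, 6] → torsion [2, 6]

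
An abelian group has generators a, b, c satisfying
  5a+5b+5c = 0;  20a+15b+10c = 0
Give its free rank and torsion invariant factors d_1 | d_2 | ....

Answer: M ≅ ℤ^1 ⊕ ℤ/5 ⊕ ℤ/5

Derivation:
rank_ℚ(R)=2; free=3−2=1
SNF(R) diag = [5, 5] → torsion [5, 5]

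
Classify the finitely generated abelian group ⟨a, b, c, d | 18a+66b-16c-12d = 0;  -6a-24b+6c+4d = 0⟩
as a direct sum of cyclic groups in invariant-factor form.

Answer: M ≅ ℤ^2 ⊕ ℤ/2 ⊕ ℤ/2

Derivation:
rank_ℚ(R)=2; free=4−2=2
SNF(R) diag = [2, 2] → torsion [2, 2]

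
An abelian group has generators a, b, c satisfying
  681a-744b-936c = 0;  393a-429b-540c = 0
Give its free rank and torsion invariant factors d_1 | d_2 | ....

Answer: M ≅ ℤ^1 ⊕ ℤ/3 ⊕ ℤ/9

Derivation:
rank_ℚ(R)=2; free=3−2=1
SNF(R) diag = [3, 9] → torsion [3, 9]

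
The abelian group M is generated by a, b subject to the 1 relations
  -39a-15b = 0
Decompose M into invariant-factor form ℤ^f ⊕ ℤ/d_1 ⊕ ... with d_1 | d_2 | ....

rank_ℚ(R)=1; free=2−1=1
SNF(R) diag = [3] → torsion [3]

Answer: M ≅ ℤ^1 ⊕ ℤ/3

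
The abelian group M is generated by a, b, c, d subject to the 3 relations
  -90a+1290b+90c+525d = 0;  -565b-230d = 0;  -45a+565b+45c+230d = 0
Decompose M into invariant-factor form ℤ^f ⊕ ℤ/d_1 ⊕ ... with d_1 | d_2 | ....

rank_ℚ(R)=3; free=4−3=1
SNF(R) diag = [5, 15, 45] → torsion [5, 15, 45]

Answer: M ≅ ℤ^1 ⊕ ℤ/5 ⊕ ℤ/15 ⊕ ℤ/45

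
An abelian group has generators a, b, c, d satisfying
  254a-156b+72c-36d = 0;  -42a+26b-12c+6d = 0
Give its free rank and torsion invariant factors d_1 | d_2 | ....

rank_ℚ(R)=2; free=4−2=2
SNF(R) diag = [2, 2] → torsion [2, 2]

Answer: M ≅ ℤ^2 ⊕ ℤ/2 ⊕ ℤ/2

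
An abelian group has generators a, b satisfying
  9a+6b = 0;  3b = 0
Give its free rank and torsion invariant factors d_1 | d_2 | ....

Answer: M ≅ ℤ/3 ⊕ ℤ/9

Derivation:
rank_ℚ(R)=2; free=2−2=0
SNF(R) diag = [3, 9] → torsion [3, 9]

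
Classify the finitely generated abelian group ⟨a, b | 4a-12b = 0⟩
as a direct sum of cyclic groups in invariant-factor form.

rank_ℚ(R)=1; free=2−1=1
SNF(R) diag = [4] → torsion [4]

Answer: M ≅ ℤ^1 ⊕ ℤ/4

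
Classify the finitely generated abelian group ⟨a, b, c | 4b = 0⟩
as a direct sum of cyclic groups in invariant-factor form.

Answer: M ≅ ℤ^2 ⊕ ℤ/4

Derivation:
rank_ℚ(R)=1; free=3−1=2
SNF(R) diag = [4] → torsion [4]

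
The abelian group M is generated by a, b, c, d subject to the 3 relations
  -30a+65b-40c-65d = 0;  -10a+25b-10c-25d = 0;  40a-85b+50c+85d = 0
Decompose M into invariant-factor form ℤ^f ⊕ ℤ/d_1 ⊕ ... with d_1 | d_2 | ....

Answer: M ≅ ℤ^1 ⊕ ℤ/5 ⊕ ℤ/10 ⊕ ℤ/10

Derivation:
rank_ℚ(R)=3; free=4−3=1
SNF(R) diag = [5, 10, 10] → torsion [5, 10, 10]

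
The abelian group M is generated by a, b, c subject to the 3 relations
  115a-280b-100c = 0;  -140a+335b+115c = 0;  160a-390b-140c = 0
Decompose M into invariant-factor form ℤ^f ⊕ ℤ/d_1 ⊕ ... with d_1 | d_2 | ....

rank_ℚ(R)=3; free=3−3=0
SNF(R) diag = [5, 5, 10] → torsion [5, 5, 10]

Answer: M ≅ ℤ/5 ⊕ ℤ/5 ⊕ ℤ/10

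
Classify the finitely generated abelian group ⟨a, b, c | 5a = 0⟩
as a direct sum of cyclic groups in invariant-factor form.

Answer: M ≅ ℤ^2 ⊕ ℤ/5

Derivation:
rank_ℚ(R)=1; free=3−1=2
SNF(R) diag = [5] → torsion [5]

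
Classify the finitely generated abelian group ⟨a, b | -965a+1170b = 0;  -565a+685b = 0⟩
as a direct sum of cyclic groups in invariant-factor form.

rank_ℚ(R)=2; free=2−2=0
SNF(R) diag = [5, 5] → torsion [5, 5]

Answer: M ≅ ℤ/5 ⊕ ℤ/5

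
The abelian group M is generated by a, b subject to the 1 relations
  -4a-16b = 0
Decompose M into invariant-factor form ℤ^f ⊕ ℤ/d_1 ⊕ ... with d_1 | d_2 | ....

rank_ℚ(R)=1; free=2−1=1
SNF(R) diag = [4] → torsion [4]

Answer: M ≅ ℤ^1 ⊕ ℤ/4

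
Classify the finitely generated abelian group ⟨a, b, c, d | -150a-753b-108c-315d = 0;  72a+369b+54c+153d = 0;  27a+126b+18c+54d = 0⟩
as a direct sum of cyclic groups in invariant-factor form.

rank_ℚ(R)=3; free=4−3=1
SNF(R) diag = [3, 9, 18] → torsion [3, 9, 18]

Answer: M ≅ ℤ^1 ⊕ ℤ/3 ⊕ ℤ/9 ⊕ ℤ/18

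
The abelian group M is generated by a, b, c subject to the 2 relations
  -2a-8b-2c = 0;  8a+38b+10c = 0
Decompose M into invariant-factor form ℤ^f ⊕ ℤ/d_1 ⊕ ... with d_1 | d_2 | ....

Answer: M ≅ ℤ^1 ⊕ ℤ/2 ⊕ ℤ/2

Derivation:
rank_ℚ(R)=2; free=3−2=1
SNF(R) diag = [2, 2] → torsion [2, 2]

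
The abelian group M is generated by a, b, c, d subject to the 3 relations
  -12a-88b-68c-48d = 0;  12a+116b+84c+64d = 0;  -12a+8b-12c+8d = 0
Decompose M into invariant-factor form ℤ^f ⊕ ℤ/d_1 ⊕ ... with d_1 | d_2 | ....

Answer: M ≅ ℤ^1 ⊕ ℤ/4 ⊕ ℤ/4 ⊕ ℤ/8

Derivation:
rank_ℚ(R)=3; free=4−3=1
SNF(R) diag = [4, 4, 8] → torsion [4, 4, 8]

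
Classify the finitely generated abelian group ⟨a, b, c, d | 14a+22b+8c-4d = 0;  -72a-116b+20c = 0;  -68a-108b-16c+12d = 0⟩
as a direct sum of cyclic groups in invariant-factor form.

Answer: M ≅ ℤ^1 ⊕ ℤ/2 ⊕ ℤ/4 ⊕ ℤ/4

Derivation:
rank_ℚ(R)=3; free=4−3=1
SNF(R) diag = [2, 4, 4] → torsion [2, 4, 4]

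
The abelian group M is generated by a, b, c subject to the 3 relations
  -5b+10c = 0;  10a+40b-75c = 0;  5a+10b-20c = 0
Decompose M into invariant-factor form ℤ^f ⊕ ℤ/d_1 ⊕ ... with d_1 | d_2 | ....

Answer: M ≅ ℤ/5 ⊕ ℤ/5 ⊕ ℤ/5

Derivation:
rank_ℚ(R)=3; free=3−3=0
SNF(R) diag = [5, 5, 5] → torsion [5, 5, 5]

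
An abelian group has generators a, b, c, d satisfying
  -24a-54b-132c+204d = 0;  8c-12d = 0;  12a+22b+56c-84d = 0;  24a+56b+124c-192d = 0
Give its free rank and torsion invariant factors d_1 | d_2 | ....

rank_ℚ(R)=4; free=4−4=0
SNF(R) diag = [2, 4, 12, 12] → torsion [2, 4, 12, 12]

Answer: M ≅ ℤ/2 ⊕ ℤ/4 ⊕ ℤ/12 ⊕ ℤ/12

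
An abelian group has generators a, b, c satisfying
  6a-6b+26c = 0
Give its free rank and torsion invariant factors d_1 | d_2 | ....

rank_ℚ(R)=1; free=3−1=2
SNF(R) diag = [2] → torsion [2]

Answer: M ≅ ℤ^2 ⊕ ℤ/2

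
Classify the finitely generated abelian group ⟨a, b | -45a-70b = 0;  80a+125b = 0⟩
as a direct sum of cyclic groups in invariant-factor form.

Answer: M ≅ ℤ/5 ⊕ ℤ/5

Derivation:
rank_ℚ(R)=2; free=2−2=0
SNF(R) diag = [5, 5] → torsion [5, 5]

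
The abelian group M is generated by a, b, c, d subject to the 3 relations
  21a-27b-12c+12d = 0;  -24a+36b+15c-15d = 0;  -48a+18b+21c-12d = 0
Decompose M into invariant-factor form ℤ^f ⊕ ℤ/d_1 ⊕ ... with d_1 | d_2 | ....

rank_ℚ(R)=3; free=4−3=1
SNF(R) diag = [3, 9, 9] → torsion [3, 9, 9]

Answer: M ≅ ℤ^1 ⊕ ℤ/3 ⊕ ℤ/9 ⊕ ℤ/9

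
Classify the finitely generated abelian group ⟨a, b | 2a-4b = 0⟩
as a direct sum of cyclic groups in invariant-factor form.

Answer: M ≅ ℤ^1 ⊕ ℤ/2

Derivation:
rank_ℚ(R)=1; free=2−1=1
SNF(R) diag = [2] → torsion [2]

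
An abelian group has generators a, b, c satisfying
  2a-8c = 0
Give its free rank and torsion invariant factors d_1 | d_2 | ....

Answer: M ≅ ℤ^2 ⊕ ℤ/2

Derivation:
rank_ℚ(R)=1; free=3−1=2
SNF(R) diag = [2] → torsion [2]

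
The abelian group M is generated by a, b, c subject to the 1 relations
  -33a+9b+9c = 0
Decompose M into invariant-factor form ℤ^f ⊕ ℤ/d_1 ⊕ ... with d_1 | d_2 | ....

rank_ℚ(R)=1; free=3−1=2
SNF(R) diag = [3] → torsion [3]

Answer: M ≅ ℤ^2 ⊕ ℤ/3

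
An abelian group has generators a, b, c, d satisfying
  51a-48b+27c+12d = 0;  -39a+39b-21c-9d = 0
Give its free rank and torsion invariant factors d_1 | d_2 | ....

rank_ℚ(R)=2; free=4−2=2
SNF(R) diag = [3, 3] → torsion [3, 3]

Answer: M ≅ ℤ^2 ⊕ ℤ/3 ⊕ ℤ/3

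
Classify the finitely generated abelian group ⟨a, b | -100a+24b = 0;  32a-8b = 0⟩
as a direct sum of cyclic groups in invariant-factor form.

rank_ℚ(R)=2; free=2−2=0
SNF(R) diag = [4, 8] → torsion [4, 8]

Answer: M ≅ ℤ/4 ⊕ ℤ/8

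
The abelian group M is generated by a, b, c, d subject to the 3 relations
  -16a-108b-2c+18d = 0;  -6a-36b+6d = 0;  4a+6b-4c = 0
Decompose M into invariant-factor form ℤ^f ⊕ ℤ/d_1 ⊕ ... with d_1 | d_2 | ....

Answer: M ≅ ℤ^1 ⊕ ℤ/2 ⊕ ℤ/6 ⊕ ℤ/6

Derivation:
rank_ℚ(R)=3; free=4−3=1
SNF(R) diag = [2, 6, 6] → torsion [2, 6, 6]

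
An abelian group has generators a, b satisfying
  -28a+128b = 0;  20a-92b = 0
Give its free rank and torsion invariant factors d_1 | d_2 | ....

rank_ℚ(R)=2; free=2−2=0
SNF(R) diag = [4, 4] → torsion [4, 4]

Answer: M ≅ ℤ/4 ⊕ ℤ/4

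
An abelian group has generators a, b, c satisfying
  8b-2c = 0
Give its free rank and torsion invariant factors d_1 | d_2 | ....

Answer: M ≅ ℤ^2 ⊕ ℤ/2

Derivation:
rank_ℚ(R)=1; free=3−1=2
SNF(R) diag = [2] → torsion [2]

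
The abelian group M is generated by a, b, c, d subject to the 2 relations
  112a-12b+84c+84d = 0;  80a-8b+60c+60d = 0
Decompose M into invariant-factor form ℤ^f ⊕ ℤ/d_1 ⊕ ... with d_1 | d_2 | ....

Answer: M ≅ ℤ^2 ⊕ ℤ/4 ⊕ ℤ/4

Derivation:
rank_ℚ(R)=2; free=4−2=2
SNF(R) diag = [4, 4] → torsion [4, 4]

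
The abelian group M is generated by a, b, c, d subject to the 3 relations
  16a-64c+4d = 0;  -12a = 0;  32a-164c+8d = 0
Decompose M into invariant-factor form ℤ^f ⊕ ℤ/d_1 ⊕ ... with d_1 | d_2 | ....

rank_ℚ(R)=3; free=4−3=1
SNF(R) diag = [4, 12, 36] → torsion [4, 12, 36]

Answer: M ≅ ℤ^1 ⊕ ℤ/4 ⊕ ℤ/12 ⊕ ℤ/36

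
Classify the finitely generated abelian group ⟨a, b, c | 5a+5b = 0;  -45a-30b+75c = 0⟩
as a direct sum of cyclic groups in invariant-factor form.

Answer: M ≅ ℤ^1 ⊕ ℤ/5 ⊕ ℤ/15

Derivation:
rank_ℚ(R)=2; free=3−2=1
SNF(R) diag = [5, 15] → torsion [5, 15]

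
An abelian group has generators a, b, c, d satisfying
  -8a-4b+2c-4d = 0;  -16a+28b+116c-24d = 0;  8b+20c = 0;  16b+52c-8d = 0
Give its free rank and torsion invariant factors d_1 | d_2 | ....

Answer: M ≅ ℤ/2 ⊕ ℤ/4 ⊕ ℤ/8 ⊕ ℤ/16

Derivation:
rank_ℚ(R)=4; free=4−4=0
SNF(R) diag = [2, 4, 8, 16] → torsion [2, 4, 8, 16]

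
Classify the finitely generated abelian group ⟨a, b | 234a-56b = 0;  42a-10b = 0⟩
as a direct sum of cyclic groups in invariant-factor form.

rank_ℚ(R)=2; free=2−2=0
SNF(R) diag = [2, 6] → torsion [2, 6]

Answer: M ≅ ℤ/2 ⊕ ℤ/6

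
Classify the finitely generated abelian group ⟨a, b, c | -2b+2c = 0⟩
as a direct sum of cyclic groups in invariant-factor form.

Answer: M ≅ ℤ^2 ⊕ ℤ/2

Derivation:
rank_ℚ(R)=1; free=3−1=2
SNF(R) diag = [2] → torsion [2]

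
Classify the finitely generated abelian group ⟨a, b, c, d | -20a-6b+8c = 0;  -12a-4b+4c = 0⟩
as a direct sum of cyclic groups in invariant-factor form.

Answer: M ≅ ℤ^2 ⊕ ℤ/2 ⊕ ℤ/4

Derivation:
rank_ℚ(R)=2; free=4−2=2
SNF(R) diag = [2, 4] → torsion [2, 4]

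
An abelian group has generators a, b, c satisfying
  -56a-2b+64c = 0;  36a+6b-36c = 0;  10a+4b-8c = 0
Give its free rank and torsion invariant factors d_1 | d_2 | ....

Answer: M ≅ ℤ/2 ⊕ ℤ/6 ⊕ ℤ/12

Derivation:
rank_ℚ(R)=3; free=3−3=0
SNF(R) diag = [2, 6, 12] → torsion [2, 6, 12]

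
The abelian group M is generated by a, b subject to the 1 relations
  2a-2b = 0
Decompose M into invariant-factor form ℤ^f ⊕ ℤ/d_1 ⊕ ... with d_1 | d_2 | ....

Answer: M ≅ ℤ^1 ⊕ ℤ/2

Derivation:
rank_ℚ(R)=1; free=2−1=1
SNF(R) diag = [2] → torsion [2]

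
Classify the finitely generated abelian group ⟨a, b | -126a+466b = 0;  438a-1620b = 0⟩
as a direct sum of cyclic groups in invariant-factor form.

Answer: M ≅ ℤ/2 ⊕ ℤ/6

Derivation:
rank_ℚ(R)=2; free=2−2=0
SNF(R) diag = [2, 6] → torsion [2, 6]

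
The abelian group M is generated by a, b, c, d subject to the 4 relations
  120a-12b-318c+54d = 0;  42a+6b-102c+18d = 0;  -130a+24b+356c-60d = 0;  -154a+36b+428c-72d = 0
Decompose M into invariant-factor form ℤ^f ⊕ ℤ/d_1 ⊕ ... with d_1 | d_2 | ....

rank_ℚ(R)=4; free=4−4=0
SNF(R) diag = [2, 6, 6, 12] → torsion [2, 6, 6, 12]

Answer: M ≅ ℤ/2 ⊕ ℤ/6 ⊕ ℤ/6 ⊕ ℤ/12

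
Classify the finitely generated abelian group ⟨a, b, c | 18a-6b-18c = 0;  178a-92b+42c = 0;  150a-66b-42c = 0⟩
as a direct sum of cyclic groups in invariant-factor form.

Answer: M ≅ ℤ/2 ⊕ ℤ/6 ⊕ ℤ/12

Derivation:
rank_ℚ(R)=3; free=3−3=0
SNF(R) diag = [2, 6, 12] → torsion [2, 6, 12]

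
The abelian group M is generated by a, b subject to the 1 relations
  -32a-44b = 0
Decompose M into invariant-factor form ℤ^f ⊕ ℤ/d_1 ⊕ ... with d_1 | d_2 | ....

Answer: M ≅ ℤ^1 ⊕ ℤ/4

Derivation:
rank_ℚ(R)=1; free=2−1=1
SNF(R) diag = [4] → torsion [4]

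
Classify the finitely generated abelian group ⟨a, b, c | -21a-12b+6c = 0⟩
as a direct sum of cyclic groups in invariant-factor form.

rank_ℚ(R)=1; free=3−1=2
SNF(R) diag = [3] → torsion [3]

Answer: M ≅ ℤ^2 ⊕ ℤ/3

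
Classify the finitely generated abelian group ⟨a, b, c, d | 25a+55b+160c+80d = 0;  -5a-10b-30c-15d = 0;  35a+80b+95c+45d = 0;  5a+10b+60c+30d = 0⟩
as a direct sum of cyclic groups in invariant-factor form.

Answer: M ≅ ℤ/5 ⊕ ℤ/5 ⊕ ℤ/5 ⊕ ℤ/15

Derivation:
rank_ℚ(R)=4; free=4−4=0
SNF(R) diag = [5, 5, 5, 15] → torsion [5, 5, 5, 15]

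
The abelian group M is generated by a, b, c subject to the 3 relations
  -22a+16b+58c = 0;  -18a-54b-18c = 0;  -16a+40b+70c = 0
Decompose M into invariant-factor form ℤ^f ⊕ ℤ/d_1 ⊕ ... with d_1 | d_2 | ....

rank_ℚ(R)=3; free=3−3=0
SNF(R) diag = [2, 6, 18] → torsion [2, 6, 18]

Answer: M ≅ ℤ/2 ⊕ ℤ/6 ⊕ ℤ/18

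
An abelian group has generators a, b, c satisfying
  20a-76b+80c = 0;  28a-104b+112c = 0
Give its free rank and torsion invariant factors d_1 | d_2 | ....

rank_ℚ(R)=2; free=3−2=1
SNF(R) diag = [4, 12] → torsion [4, 12]

Answer: M ≅ ℤ^1 ⊕ ℤ/4 ⊕ ℤ/12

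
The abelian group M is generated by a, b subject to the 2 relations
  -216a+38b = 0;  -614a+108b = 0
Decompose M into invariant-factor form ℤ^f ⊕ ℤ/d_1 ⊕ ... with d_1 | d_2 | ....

Answer: M ≅ ℤ/2 ⊕ ℤ/2

Derivation:
rank_ℚ(R)=2; free=2−2=0
SNF(R) diag = [2, 2] → torsion [2, 2]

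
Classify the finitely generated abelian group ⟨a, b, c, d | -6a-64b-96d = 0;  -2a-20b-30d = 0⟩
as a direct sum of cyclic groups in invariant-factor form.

rank_ℚ(R)=2; free=4−2=2
SNF(R) diag = [2, 2] → torsion [2, 2]

Answer: M ≅ ℤ^2 ⊕ ℤ/2 ⊕ ℤ/2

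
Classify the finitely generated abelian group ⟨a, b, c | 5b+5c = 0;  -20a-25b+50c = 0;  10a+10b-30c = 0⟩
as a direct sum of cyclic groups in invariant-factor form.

Answer: M ≅ ℤ/5 ⊕ ℤ/5 ⊕ ℤ/10

Derivation:
rank_ℚ(R)=3; free=3−3=0
SNF(R) diag = [5, 5, 10] → torsion [5, 5, 10]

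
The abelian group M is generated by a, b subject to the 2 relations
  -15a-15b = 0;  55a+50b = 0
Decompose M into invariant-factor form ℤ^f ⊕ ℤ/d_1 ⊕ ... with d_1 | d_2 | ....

Answer: M ≅ ℤ/5 ⊕ ℤ/15

Derivation:
rank_ℚ(R)=2; free=2−2=0
SNF(R) diag = [5, 15] → torsion [5, 15]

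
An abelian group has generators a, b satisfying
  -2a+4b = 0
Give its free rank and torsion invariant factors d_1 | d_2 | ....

Answer: M ≅ ℤ^1 ⊕ ℤ/2

Derivation:
rank_ℚ(R)=1; free=2−1=1
SNF(R) diag = [2] → torsion [2]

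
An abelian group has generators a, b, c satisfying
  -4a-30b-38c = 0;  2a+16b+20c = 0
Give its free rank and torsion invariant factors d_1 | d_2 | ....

rank_ℚ(R)=2; free=3−2=1
SNF(R) diag = [2, 2] → torsion [2, 2]

Answer: M ≅ ℤ^1 ⊕ ℤ/2 ⊕ ℤ/2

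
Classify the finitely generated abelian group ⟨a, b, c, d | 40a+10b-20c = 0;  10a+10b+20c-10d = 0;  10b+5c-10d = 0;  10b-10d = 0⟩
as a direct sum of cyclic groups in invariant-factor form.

Answer: M ≅ ℤ/5 ⊕ ℤ/10 ⊕ ℤ/10 ⊕ ℤ/10

Derivation:
rank_ℚ(R)=4; free=4−4=0
SNF(R) diag = [5, 10, 10, 10] → torsion [5, 10, 10, 10]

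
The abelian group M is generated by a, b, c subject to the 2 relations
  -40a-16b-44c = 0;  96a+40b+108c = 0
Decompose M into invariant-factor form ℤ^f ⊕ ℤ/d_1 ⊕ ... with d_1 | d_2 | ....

Answer: M ≅ ℤ^1 ⊕ ℤ/4 ⊕ ℤ/8

Derivation:
rank_ℚ(R)=2; free=3−2=1
SNF(R) diag = [4, 8] → torsion [4, 8]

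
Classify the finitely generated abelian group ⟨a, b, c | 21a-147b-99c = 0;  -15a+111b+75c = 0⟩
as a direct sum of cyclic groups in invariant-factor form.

rank_ℚ(R)=2; free=3−2=1
SNF(R) diag = [3, 6] → torsion [3, 6]

Answer: M ≅ ℤ^1 ⊕ ℤ/3 ⊕ ℤ/6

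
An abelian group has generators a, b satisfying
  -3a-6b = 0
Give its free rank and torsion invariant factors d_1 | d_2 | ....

Answer: M ≅ ℤ^1 ⊕ ℤ/3

Derivation:
rank_ℚ(R)=1; free=2−1=1
SNF(R) diag = [3] → torsion [3]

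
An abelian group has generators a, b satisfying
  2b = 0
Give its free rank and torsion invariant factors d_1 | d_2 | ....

Answer: M ≅ ℤ^1 ⊕ ℤ/2

Derivation:
rank_ℚ(R)=1; free=2−1=1
SNF(R) diag = [2] → torsion [2]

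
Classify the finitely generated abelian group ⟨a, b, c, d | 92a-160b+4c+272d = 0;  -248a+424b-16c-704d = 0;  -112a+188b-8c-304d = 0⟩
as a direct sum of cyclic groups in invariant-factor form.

rank_ℚ(R)=3; free=4−3=1
SNF(R) diag = [4, 12, 24] → torsion [4, 12, 24]

Answer: M ≅ ℤ^1 ⊕ ℤ/4 ⊕ ℤ/12 ⊕ ℤ/24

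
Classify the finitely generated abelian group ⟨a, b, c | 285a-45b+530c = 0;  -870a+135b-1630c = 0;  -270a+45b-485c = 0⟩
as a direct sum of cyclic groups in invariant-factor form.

rank_ℚ(R)=3; free=3−3=0
SNF(R) diag = [5, 15, 45] → torsion [5, 15, 45]

Answer: M ≅ ℤ/5 ⊕ ℤ/15 ⊕ ℤ/45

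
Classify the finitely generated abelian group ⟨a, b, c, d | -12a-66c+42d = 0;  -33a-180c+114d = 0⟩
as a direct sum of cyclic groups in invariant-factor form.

Answer: M ≅ ℤ^2 ⊕ ℤ/3 ⊕ ℤ/6

Derivation:
rank_ℚ(R)=2; free=4−2=2
SNF(R) diag = [3, 6] → torsion [3, 6]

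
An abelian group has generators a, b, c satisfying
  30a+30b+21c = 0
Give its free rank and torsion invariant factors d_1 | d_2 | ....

rank_ℚ(R)=1; free=3−1=2
SNF(R) diag = [3] → torsion [3]

Answer: M ≅ ℤ^2 ⊕ ℤ/3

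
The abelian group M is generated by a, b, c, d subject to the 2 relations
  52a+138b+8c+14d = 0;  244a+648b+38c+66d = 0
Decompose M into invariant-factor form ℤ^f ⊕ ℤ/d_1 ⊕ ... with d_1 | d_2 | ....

rank_ℚ(R)=2; free=4−2=2
SNF(R) diag = [2, 2] → torsion [2, 2]

Answer: M ≅ ℤ^2 ⊕ ℤ/2 ⊕ ℤ/2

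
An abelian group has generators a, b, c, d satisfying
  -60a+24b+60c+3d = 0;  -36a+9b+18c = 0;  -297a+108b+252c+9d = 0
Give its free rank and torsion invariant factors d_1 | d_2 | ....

Answer: M ≅ ℤ^1 ⊕ ℤ/3 ⊕ ℤ/9 ⊕ ℤ/27

Derivation:
rank_ℚ(R)=3; free=4−3=1
SNF(R) diag = [3, 9, 27] → torsion [3, 9, 27]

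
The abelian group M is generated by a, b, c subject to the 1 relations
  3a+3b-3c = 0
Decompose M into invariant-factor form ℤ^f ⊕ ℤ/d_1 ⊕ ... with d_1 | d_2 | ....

rank_ℚ(R)=1; free=3−1=2
SNF(R) diag = [3] → torsion [3]

Answer: M ≅ ℤ^2 ⊕ ℤ/3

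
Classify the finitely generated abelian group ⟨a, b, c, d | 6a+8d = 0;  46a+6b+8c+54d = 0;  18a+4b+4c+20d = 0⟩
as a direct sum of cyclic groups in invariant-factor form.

Answer: M ≅ ℤ^1 ⊕ ℤ/2 ⊕ ℤ/2 ⊕ ℤ/4

Derivation:
rank_ℚ(R)=3; free=4−3=1
SNF(R) diag = [2, 2, 4] → torsion [2, 2, 4]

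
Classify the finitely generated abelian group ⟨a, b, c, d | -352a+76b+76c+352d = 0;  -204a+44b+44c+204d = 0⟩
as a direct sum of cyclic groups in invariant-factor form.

Answer: M ≅ ℤ^2 ⊕ ℤ/4 ⊕ ℤ/4

Derivation:
rank_ℚ(R)=2; free=4−2=2
SNF(R) diag = [4, 4] → torsion [4, 4]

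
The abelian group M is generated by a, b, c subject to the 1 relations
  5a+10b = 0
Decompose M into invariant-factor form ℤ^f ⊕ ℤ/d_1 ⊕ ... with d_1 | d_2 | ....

rank_ℚ(R)=1; free=3−1=2
SNF(R) diag = [5] → torsion [5]

Answer: M ≅ ℤ^2 ⊕ ℤ/5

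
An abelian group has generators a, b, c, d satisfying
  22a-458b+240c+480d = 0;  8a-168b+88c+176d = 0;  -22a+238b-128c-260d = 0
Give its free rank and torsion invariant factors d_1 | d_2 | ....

Answer: M ≅ ℤ^1 ⊕ ℤ/2 ⊕ ℤ/4 ⊕ ℤ/8

Derivation:
rank_ℚ(R)=3; free=4−3=1
SNF(R) diag = [2, 4, 8] → torsion [2, 4, 8]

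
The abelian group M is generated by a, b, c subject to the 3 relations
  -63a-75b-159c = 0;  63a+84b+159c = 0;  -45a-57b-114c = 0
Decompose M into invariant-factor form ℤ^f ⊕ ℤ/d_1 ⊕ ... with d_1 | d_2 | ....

rank_ℚ(R)=3; free=3−3=0
SNF(R) diag = [3, 9, 9] → torsion [3, 9, 9]

Answer: M ≅ ℤ/3 ⊕ ℤ/9 ⊕ ℤ/9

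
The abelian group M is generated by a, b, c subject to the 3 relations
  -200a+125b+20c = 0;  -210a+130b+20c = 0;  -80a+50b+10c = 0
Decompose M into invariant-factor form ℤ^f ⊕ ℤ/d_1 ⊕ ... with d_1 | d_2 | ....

Answer: M ≅ ℤ/5 ⊕ ℤ/10 ⊕ ℤ/10

Derivation:
rank_ℚ(R)=3; free=3−3=0
SNF(R) diag = [5, 10, 10] → torsion [5, 10, 10]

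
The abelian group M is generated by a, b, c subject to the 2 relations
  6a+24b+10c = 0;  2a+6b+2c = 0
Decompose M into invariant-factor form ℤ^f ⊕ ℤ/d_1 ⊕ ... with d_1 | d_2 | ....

Answer: M ≅ ℤ^1 ⊕ ℤ/2 ⊕ ℤ/2

Derivation:
rank_ℚ(R)=2; free=3−2=1
SNF(R) diag = [2, 2] → torsion [2, 2]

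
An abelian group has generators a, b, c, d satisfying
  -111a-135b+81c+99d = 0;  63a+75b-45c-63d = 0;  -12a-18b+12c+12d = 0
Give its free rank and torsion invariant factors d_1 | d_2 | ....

Answer: M ≅ ℤ^1 ⊕ ℤ/3 ⊕ ℤ/6 ⊕ ℤ/12

Derivation:
rank_ℚ(R)=3; free=4−3=1
SNF(R) diag = [3, 6, 12] → torsion [3, 6, 12]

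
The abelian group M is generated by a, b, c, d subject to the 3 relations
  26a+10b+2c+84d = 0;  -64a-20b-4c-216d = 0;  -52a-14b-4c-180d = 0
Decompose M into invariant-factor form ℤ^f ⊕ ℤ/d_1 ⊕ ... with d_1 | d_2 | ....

rank_ℚ(R)=3; free=4−3=1
SNF(R) diag = [2, 6, 12] → torsion [2, 6, 12]

Answer: M ≅ ℤ^1 ⊕ ℤ/2 ⊕ ℤ/6 ⊕ ℤ/12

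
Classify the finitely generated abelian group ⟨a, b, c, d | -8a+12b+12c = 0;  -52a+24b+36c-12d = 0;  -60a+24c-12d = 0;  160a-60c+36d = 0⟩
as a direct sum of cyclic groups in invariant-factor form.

Answer: M ≅ ℤ/4 ⊕ ℤ/12 ⊕ ℤ/12 ⊕ ℤ/12

Derivation:
rank_ℚ(R)=4; free=4−4=0
SNF(R) diag = [4, 12, 12, 12] → torsion [4, 12, 12, 12]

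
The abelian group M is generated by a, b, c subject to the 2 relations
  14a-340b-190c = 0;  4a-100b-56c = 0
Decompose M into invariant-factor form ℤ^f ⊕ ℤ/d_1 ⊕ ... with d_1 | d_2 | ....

Answer: M ≅ ℤ^1 ⊕ ℤ/2 ⊕ ℤ/4

Derivation:
rank_ℚ(R)=2; free=3−2=1
SNF(R) diag = [2, 4] → torsion [2, 4]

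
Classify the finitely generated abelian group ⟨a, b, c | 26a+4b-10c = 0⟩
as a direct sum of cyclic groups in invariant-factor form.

rank_ℚ(R)=1; free=3−1=2
SNF(R) diag = [2] → torsion [2]

Answer: M ≅ ℤ^2 ⊕ ℤ/2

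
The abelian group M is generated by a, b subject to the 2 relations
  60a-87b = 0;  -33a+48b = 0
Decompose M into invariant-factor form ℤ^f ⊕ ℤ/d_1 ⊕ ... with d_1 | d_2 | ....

Answer: M ≅ ℤ/3 ⊕ ℤ/3

Derivation:
rank_ℚ(R)=2; free=2−2=0
SNF(R) diag = [3, 3] → torsion [3, 3]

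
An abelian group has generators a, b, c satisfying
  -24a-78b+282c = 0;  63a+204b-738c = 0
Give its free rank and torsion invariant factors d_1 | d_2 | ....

Answer: M ≅ ℤ^1 ⊕ ℤ/3 ⊕ ℤ/6

Derivation:
rank_ℚ(R)=2; free=3−2=1
SNF(R) diag = [3, 6] → torsion [3, 6]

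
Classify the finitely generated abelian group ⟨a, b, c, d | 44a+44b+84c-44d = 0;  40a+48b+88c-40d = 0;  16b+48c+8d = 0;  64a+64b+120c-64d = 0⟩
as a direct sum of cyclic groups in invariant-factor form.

rank_ℚ(R)=4; free=4−4=0
SNF(R) diag = [4, 8, 8, 24] → torsion [4, 8, 8, 24]

Answer: M ≅ ℤ/4 ⊕ ℤ/8 ⊕ ℤ/8 ⊕ ℤ/24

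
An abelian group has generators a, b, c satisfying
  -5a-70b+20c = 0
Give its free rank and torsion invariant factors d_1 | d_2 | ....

Answer: M ≅ ℤ^2 ⊕ ℤ/5

Derivation:
rank_ℚ(R)=1; free=3−1=2
SNF(R) diag = [5] → torsion [5]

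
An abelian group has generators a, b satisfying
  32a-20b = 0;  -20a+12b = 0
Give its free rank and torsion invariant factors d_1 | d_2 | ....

rank_ℚ(R)=2; free=2−2=0
SNF(R) diag = [4, 4] → torsion [4, 4]

Answer: M ≅ ℤ/4 ⊕ ℤ/4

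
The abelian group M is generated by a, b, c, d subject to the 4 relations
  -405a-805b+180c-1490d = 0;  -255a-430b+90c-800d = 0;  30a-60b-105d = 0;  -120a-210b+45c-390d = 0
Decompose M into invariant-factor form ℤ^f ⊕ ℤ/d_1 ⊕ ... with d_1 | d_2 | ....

Answer: M ≅ ℤ/5 ⊕ ℤ/15 ⊕ ℤ/45 ⊕ ℤ/45

Derivation:
rank_ℚ(R)=4; free=4−4=0
SNF(R) diag = [5, 15, 45, 45] → torsion [5, 15, 45, 45]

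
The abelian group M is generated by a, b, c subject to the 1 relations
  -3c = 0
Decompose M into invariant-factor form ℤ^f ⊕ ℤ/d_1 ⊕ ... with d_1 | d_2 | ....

rank_ℚ(R)=1; free=3−1=2
SNF(R) diag = [3] → torsion [3]

Answer: M ≅ ℤ^2 ⊕ ℤ/3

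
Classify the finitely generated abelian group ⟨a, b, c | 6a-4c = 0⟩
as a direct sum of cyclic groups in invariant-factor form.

rank_ℚ(R)=1; free=3−1=2
SNF(R) diag = [2] → torsion [2]

Answer: M ≅ ℤ^2 ⊕ ℤ/2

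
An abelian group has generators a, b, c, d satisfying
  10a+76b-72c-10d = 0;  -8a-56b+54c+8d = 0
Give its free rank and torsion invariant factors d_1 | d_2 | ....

Answer: M ≅ ℤ^2 ⊕ ℤ/2 ⊕ ℤ/6

Derivation:
rank_ℚ(R)=2; free=4−2=2
SNF(R) diag = [2, 6] → torsion [2, 6]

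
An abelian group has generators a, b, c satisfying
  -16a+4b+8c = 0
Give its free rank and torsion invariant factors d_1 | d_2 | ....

Answer: M ≅ ℤ^2 ⊕ ℤ/4

Derivation:
rank_ℚ(R)=1; free=3−1=2
SNF(R) diag = [4] → torsion [4]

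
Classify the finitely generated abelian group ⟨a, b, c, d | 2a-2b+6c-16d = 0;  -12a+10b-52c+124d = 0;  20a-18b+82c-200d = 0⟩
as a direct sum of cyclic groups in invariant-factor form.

rank_ℚ(R)=3; free=4−3=1
SNF(R) diag = [2, 2, 6] → torsion [2, 2, 6]

Answer: M ≅ ℤ^1 ⊕ ℤ/2 ⊕ ℤ/2 ⊕ ℤ/6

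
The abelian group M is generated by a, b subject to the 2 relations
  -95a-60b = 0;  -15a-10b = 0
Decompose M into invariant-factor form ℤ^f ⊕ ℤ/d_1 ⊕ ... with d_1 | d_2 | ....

rank_ℚ(R)=2; free=2−2=0
SNF(R) diag = [5, 10] → torsion [5, 10]

Answer: M ≅ ℤ/5 ⊕ ℤ/10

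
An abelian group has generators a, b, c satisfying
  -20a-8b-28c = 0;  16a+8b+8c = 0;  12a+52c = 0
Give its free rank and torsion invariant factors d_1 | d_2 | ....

Answer: M ≅ ℤ/4 ⊕ ℤ/8 ⊕ ℤ/8

Derivation:
rank_ℚ(R)=3; free=3−3=0
SNF(R) diag = [4, 8, 8] → torsion [4, 8, 8]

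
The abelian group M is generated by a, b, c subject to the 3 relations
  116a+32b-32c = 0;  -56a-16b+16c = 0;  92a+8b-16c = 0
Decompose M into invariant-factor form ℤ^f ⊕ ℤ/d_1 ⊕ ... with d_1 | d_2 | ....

rank_ℚ(R)=3; free=3−3=0
SNF(R) diag = [4, 8, 16] → torsion [4, 8, 16]

Answer: M ≅ ℤ/4 ⊕ ℤ/8 ⊕ ℤ/16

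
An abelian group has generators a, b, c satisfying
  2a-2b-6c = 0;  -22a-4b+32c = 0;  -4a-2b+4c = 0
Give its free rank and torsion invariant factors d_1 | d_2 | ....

rank_ℚ(R)=3; free=3−3=0
SNF(R) diag = [2, 2, 2] → torsion [2, 2, 2]

Answer: M ≅ ℤ/2 ⊕ ℤ/2 ⊕ ℤ/2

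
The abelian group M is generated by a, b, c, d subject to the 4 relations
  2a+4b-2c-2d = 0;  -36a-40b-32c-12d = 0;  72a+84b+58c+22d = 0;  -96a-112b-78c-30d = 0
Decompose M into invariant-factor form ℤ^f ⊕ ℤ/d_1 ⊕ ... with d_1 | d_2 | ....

rank_ℚ(R)=4; free=4−4=0
SNF(R) diag = [2, 2, 4, 4] → torsion [2, 2, 4, 4]

Answer: M ≅ ℤ/2 ⊕ ℤ/2 ⊕ ℤ/4 ⊕ ℤ/4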